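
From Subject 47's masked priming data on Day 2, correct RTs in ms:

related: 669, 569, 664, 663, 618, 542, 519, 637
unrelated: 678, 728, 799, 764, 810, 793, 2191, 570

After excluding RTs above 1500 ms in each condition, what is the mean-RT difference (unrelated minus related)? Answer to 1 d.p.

124.4 ms

unrelated: exclude 2191
M(related) = 4881/8 = 610.125
M(unrelated) = 5142/7 = 734.571
Difference = 734.571 − 610.125 = 124.446 ms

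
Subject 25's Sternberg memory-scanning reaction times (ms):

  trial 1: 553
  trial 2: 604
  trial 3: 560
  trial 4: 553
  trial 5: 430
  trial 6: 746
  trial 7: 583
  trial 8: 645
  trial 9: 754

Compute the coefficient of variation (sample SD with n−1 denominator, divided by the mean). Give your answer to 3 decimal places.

n = 9, Σ = 5428, M = 603.1111
Σ(x−M)² = 82192.889; s = √(82192.889/8) = 101.3613
CV = 101.3613 / 603.1111 = 0.16806

0.168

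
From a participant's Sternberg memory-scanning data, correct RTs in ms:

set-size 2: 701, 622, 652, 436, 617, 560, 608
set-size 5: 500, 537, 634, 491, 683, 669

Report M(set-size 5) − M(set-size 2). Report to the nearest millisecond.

-14 ms

M(set-size 2) = 4196/7 = 599.429
M(set-size 5) = 3514/6 = 585.667
Difference = 585.667 − 599.429 = -13.762 ms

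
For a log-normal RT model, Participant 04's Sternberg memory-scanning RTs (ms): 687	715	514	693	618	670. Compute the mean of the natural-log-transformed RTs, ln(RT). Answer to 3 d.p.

ln(RT): 6.5323, 6.5723, 6.2422, 6.5410, 6.4265, 6.5073
Σ ln(RT) = 38.8216
Mean = 38.8216/6 = 6.47027

6.470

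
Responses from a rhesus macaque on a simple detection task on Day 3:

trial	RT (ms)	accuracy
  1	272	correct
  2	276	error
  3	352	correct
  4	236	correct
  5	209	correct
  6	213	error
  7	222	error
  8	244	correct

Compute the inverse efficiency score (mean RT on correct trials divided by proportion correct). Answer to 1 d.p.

420.2 ms

Correct trials (n=5): 272, 352, 236, 209, 244
Mean correct RT = 1313/5 = 262.6000 ms
Proportion correct = 5/8
IES = 262.6000 / (5/8) = 420.160 ms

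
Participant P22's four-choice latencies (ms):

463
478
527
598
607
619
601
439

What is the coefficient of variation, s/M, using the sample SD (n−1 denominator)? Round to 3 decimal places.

n = 8, Σ = 4332, M = 541.5000
Σ(x−M)² = 37940.000; s = √(37940.000/7) = 73.6206
CV = 73.6206 / 541.5000 = 0.13596

0.136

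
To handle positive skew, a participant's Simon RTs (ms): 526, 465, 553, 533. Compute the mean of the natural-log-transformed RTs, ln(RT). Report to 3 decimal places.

ln(RT): 6.2653, 6.1420, 6.3154, 6.2785
Σ ln(RT) = 25.0012
Mean = 25.0012/4 = 6.25030

6.250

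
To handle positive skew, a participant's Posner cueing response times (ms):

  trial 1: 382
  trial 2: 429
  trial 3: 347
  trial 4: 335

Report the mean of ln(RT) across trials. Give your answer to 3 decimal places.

5.918

ln(RT): 5.9454, 6.0615, 5.8493, 5.8141
Σ ln(RT) = 23.6703
Mean = 23.6703/4 = 5.91758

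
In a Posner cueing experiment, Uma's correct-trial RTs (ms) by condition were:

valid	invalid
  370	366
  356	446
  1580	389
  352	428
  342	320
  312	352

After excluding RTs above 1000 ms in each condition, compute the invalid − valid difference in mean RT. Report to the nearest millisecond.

valid: exclude 1580
M(valid) = 1732/5 = 346.400
M(invalid) = 2301/6 = 383.500
Difference = 383.500 − 346.400 = 37.100 ms

37 ms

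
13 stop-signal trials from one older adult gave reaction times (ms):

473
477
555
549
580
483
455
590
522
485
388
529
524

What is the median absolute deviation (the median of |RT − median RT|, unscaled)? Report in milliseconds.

Sorted: 388, 455, 473, 477, 483, 485, 522, 524, 529, 549, 555, 580, 590 → median = 522
|x − 522|: 49, 45, 33, 27, 58, 39, 67, 68, 0, 37, 134, 7, 2
Sorted deviations: 0, 2, 7, 27, 33, 37, 39, 45, 49, 58, 67, 68, 134 → MAD = 39

39 ms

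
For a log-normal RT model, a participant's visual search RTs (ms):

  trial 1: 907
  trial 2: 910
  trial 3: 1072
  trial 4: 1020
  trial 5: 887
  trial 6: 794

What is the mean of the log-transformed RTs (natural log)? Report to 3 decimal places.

6.832

ln(RT): 6.8101, 6.8134, 6.9773, 6.9276, 6.7878, 6.6771
Σ ln(RT) = 40.9934
Mean = 40.9934/6 = 6.83223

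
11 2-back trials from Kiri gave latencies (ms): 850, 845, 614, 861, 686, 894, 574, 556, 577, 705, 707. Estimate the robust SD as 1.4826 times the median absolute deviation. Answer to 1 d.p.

194.2 ms

Sorted: 556, 574, 577, 614, 686, 705, 707, 845, 850, 861, 894 → median = 705
|x − 705| sorted: 0, 2, 19, 91, 128, 131, 140, 145, 149, 156, 189 → MAD = 131
Robust SD ≈ 1.4826 × 131 = 194.221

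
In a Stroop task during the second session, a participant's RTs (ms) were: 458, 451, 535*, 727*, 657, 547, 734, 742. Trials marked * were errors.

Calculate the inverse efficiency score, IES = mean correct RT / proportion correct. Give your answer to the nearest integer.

798 ms

Correct trials (n=6): 458, 451, 657, 547, 734, 742
Mean correct RT = 3589/6 = 598.1667 ms
Proportion correct = 6/8
IES = 598.1667 / (6/8) = 797.556 ms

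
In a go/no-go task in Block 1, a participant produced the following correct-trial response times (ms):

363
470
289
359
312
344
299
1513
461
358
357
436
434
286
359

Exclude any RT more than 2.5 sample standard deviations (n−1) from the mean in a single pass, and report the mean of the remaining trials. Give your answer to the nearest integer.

366 ms

n = 15, ΣRT = 6640, M = 442.667
Σ(x−M)² = 1277277.33; s = √(1277277.33/14) = 302.050
Cutoffs: 442.667 ± 2.5·302.050 → [-312.5, 1197.8]
Outside: 1513 → excluded.
Retained (n=14): Σ = 5127, mean = 5127/14 = 366.214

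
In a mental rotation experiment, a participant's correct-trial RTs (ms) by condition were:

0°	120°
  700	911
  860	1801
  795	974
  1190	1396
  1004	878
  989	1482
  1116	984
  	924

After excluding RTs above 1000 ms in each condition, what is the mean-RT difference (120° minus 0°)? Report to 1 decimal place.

98.2 ms

0°: exclude 1190, 1004, 1116
120°: exclude 1801, 1396, 1482
M(0°) = 3344/4 = 836.000
M(120°) = 4671/5 = 934.200
Difference = 934.200 − 836.000 = 98.200 ms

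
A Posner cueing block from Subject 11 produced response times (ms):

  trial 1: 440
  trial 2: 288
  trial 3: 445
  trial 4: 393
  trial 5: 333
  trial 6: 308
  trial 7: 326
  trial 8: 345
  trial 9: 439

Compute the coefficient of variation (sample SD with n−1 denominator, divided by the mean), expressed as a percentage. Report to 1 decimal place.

n = 9, Σ = 3317, M = 368.5556
Σ(x−M)² = 30294.222; s = √(30294.222/8) = 61.5368
CV = 61.5368 / 368.5556 = 0.16697 = 16.697%

16.7%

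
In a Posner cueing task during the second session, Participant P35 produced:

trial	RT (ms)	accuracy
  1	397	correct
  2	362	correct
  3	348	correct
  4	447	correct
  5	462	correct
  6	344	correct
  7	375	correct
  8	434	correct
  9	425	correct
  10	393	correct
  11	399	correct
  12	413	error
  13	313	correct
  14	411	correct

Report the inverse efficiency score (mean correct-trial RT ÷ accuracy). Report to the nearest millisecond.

Correct trials (n=13): 397, 362, 348, 447, 462, 344, 375, 434, 425, 393, 399, 313, 411
Mean correct RT = 5110/13 = 393.0769 ms
Proportion correct = 13/14
IES = 393.0769 / (13/14) = 423.314 ms

423 ms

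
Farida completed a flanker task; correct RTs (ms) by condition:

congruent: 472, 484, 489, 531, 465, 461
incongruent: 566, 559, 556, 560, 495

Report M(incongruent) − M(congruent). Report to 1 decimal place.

M(congruent) = 2902/6 = 483.667
M(incongruent) = 2736/5 = 547.200
Difference = 547.200 − 483.667 = 63.533 ms

63.5 ms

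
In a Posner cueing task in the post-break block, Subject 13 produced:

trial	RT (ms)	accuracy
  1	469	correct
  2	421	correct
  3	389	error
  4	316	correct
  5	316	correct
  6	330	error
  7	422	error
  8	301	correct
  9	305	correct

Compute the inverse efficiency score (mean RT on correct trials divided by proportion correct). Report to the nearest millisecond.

Correct trials (n=6): 469, 421, 316, 316, 301, 305
Mean correct RT = 2128/6 = 354.6667 ms
Proportion correct = 6/9
IES = 354.6667 / (6/9) = 532.000 ms

532 ms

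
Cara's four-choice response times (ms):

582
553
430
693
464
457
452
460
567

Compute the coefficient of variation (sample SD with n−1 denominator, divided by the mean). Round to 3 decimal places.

0.168

n = 9, Σ = 4658, M = 517.5556
Σ(x−M)² = 60446.222; s = √(60446.222/8) = 86.9240
CV = 86.9240 / 517.5556 = 0.16795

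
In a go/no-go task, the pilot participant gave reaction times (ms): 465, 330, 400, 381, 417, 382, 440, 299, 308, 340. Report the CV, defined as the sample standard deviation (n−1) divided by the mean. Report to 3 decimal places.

n = 10, Σ = 3762, M = 376.2000
Σ(x−M)² = 28299.600; s = √(28299.600/9) = 56.0749
CV = 56.0749 / 376.2000 = 0.14906

0.149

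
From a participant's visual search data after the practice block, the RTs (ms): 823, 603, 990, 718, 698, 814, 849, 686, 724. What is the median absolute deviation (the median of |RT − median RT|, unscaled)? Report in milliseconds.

Sorted: 603, 686, 698, 718, 724, 814, 823, 849, 990 → median = 724
|x − 724|: 99, 121, 266, 6, 26, 90, 125, 38, 0
Sorted deviations: 0, 6, 26, 38, 90, 99, 121, 125, 266 → MAD = 90

90 ms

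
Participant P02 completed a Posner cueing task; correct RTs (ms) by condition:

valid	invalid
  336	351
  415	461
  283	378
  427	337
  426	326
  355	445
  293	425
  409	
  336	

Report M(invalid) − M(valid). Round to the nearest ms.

25 ms

M(valid) = 3280/9 = 364.444
M(invalid) = 2723/7 = 389.000
Difference = 389.000 − 364.444 = 24.556 ms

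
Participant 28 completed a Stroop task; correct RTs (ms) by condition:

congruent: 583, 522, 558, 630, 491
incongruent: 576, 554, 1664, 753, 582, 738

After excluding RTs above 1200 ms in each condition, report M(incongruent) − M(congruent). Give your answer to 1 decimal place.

incongruent: exclude 1664
M(congruent) = 2784/5 = 556.800
M(incongruent) = 3203/5 = 640.600
Difference = 640.600 − 556.800 = 83.800 ms

83.8 ms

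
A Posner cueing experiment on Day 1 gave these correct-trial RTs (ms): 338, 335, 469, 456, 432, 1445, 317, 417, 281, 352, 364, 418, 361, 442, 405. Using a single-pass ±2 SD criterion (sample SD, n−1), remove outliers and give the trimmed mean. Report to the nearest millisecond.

n = 15, ΣRT = 6832, M = 455.467
Σ(x−M)² = 1091439.73; s = √(1091439.73/14) = 279.213
Cutoffs: 455.467 ± 2·279.213 → [-103.0, 1013.9]
Outside: 1445 → excluded.
Retained (n=14): Σ = 5387, mean = 5387/14 = 384.786

385 ms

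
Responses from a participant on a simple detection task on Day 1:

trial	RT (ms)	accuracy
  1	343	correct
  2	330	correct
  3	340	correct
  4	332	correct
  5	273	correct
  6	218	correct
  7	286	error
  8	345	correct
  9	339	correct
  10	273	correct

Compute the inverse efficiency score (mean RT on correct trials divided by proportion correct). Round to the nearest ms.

345 ms

Correct trials (n=9): 343, 330, 340, 332, 273, 218, 345, 339, 273
Mean correct RT = 2793/9 = 310.3333 ms
Proportion correct = 9/10
IES = 310.3333 / (9/10) = 344.815 ms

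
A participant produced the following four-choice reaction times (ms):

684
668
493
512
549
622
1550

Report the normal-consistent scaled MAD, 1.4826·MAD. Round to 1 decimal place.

Sorted: 493, 512, 549, 622, 668, 684, 1550 → median = 622
|x − 622| sorted: 0, 46, 62, 73, 110, 129, 928 → MAD = 73
Robust SD ≈ 1.4826 × 73 = 108.230

108.2 ms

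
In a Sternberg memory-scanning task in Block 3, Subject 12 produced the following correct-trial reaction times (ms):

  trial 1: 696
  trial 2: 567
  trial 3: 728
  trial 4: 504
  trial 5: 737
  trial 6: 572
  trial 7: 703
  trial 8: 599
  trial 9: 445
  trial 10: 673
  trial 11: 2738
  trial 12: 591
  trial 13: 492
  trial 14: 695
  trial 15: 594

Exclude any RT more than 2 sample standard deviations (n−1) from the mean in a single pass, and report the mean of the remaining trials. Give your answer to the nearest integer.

614 ms

n = 15, ΣRT = 11334, M = 755.600
Σ(x−M)² = 4324101.60; s = √(4324101.60/14) = 555.756
Cutoffs: 755.600 ± 2·555.756 → [-355.9, 1867.1]
Outside: 2738 → excluded.
Retained (n=14): Σ = 8596, mean = 8596/14 = 614.000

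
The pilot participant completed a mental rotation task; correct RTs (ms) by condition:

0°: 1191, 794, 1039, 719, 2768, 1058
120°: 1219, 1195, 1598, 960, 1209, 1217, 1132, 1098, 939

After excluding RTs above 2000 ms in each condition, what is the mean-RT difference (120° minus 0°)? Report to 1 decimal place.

0°: exclude 2768
M(0°) = 4801/5 = 960.200
M(120°) = 10567/9 = 1174.111
Difference = 1174.111 − 960.200 = 213.911 ms

213.9 ms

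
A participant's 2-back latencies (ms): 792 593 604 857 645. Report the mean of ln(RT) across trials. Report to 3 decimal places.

ln(RT): 6.6746, 6.3852, 6.4036, 6.7534, 6.4693
Σ ln(RT) = 32.6860
Mean = 32.6860/5 = 6.53720

6.537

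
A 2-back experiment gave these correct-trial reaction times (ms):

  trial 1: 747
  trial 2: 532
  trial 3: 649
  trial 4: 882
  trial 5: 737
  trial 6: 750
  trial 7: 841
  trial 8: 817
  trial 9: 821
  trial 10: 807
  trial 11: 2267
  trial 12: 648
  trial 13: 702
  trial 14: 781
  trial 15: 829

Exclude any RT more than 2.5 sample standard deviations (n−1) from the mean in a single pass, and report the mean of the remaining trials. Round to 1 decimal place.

753.1 ms

n = 15, ΣRT = 12810, M = 854.000
Σ(x−M)² = 2255346.00; s = √(2255346.00/14) = 401.368
Cutoffs: 854.000 ± 2.5·401.368 → [-149.4, 1857.4]
Outside: 2267 → excluded.
Retained (n=14): Σ = 10543, mean = 10543/14 = 753.071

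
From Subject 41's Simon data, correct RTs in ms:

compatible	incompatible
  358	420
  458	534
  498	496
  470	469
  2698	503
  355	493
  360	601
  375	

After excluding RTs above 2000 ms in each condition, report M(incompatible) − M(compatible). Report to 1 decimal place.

91.7 ms

compatible: exclude 2698
M(compatible) = 2874/7 = 410.571
M(incompatible) = 3516/7 = 502.286
Difference = 502.286 − 410.571 = 91.714 ms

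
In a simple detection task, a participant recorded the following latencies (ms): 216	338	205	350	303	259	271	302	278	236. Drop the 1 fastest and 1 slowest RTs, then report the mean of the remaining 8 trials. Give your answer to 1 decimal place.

275.4 ms

Sorted: 205, 216, 236, 259, 271, 278, 302, 303, 338, 350
Drop lowest 1 (205) and highest 1 (350)
Remaining (n=8): Σ = 2203, mean = 2203/8 = 275.375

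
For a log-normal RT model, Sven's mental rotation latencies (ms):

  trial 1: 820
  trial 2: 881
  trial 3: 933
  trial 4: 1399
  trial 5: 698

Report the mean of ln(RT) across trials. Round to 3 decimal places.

ln(RT): 6.7093, 6.7811, 6.8384, 7.2435, 6.5482
Σ ln(RT) = 34.1205
Mean = 34.1205/5 = 6.82410

6.824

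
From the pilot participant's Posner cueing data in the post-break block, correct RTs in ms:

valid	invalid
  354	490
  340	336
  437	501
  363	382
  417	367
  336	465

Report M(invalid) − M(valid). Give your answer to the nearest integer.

49 ms

M(valid) = 2247/6 = 374.500
M(invalid) = 2541/6 = 423.500
Difference = 423.500 − 374.500 = 49.000 ms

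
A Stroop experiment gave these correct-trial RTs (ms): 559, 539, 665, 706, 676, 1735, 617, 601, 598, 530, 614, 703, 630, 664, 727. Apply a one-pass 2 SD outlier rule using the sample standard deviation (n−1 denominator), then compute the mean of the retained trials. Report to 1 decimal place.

630.6 ms

n = 15, ΣRT = 10564, M = 704.267
Σ(x−M)² = 1188914.93; s = √(1188914.93/14) = 291.415
Cutoffs: 704.267 ± 2·291.415 → [121.4, 1287.1]
Outside: 1735 → excluded.
Retained (n=14): Σ = 8829, mean = 8829/14 = 630.643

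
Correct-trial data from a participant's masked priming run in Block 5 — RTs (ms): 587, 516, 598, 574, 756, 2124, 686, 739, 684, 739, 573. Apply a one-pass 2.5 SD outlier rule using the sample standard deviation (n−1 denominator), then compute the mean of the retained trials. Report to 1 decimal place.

645.2 ms

n = 11, ΣRT = 8576, M = 779.636
Σ(x−M)² = 2053678.55; s = √(2053678.55/10) = 453.175
Cutoffs: 779.636 ± 2.5·453.175 → [-353.3, 1912.6]
Outside: 2124 → excluded.
Retained (n=10): Σ = 6452, mean = 6452/10 = 645.200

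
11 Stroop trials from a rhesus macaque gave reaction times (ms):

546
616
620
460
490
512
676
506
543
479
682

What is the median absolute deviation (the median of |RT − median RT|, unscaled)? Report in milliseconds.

Sorted: 460, 479, 490, 506, 512, 543, 546, 616, 620, 676, 682 → median = 543
|x − 543|: 3, 73, 77, 83, 53, 31, 133, 37, 0, 64, 139
Sorted deviations: 0, 3, 31, 37, 53, 64, 73, 77, 83, 133, 139 → MAD = 64

64 ms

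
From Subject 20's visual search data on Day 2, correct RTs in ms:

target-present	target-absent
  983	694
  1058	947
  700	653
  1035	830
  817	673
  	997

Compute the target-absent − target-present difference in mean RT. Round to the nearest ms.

-120 ms

M(target-present) = 4593/5 = 918.600
M(target-absent) = 4794/6 = 799.000
Difference = 799.000 − 918.600 = -119.600 ms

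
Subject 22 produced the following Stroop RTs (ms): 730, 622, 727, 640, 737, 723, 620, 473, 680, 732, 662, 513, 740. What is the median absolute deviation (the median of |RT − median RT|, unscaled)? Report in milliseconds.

Sorted: 473, 513, 620, 622, 640, 662, 680, 723, 727, 730, 732, 737, 740 → median = 680
|x − 680|: 50, 58, 47, 40, 57, 43, 60, 207, 0, 52, 18, 167, 60
Sorted deviations: 0, 18, 40, 43, 47, 50, 52, 57, 58, 60, 60, 167, 207 → MAD = 52

52 ms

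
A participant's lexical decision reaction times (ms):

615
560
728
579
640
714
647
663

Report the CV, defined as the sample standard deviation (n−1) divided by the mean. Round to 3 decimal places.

n = 8, Σ = 5146, M = 643.2500
Σ(x−M)² = 24459.500; s = √(24459.500/7) = 59.1119
CV = 59.1119 / 643.2500 = 0.09190

0.092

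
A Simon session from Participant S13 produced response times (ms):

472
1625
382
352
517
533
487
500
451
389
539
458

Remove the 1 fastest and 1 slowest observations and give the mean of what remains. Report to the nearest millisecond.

473 ms

Sorted: 352, 382, 389, 451, 458, 472, 487, 500, 517, 533, 539, 1625
Drop lowest 1 (352) and highest 1 (1625)
Remaining (n=10): Σ = 4728, mean = 4728/10 = 472.800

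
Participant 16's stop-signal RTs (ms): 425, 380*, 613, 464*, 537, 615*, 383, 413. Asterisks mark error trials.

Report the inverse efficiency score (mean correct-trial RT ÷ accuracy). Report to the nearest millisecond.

Correct trials (n=5): 425, 613, 537, 383, 413
Mean correct RT = 2371/5 = 474.2000 ms
Proportion correct = 5/8
IES = 474.2000 / (5/8) = 758.720 ms

759 ms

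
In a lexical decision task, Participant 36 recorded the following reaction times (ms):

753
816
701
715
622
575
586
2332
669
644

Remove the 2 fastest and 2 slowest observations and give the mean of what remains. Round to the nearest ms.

Sorted: 575, 586, 622, 644, 669, 701, 715, 753, 816, 2332
Drop lowest 2 (575, 586) and highest 2 (816, 2332)
Remaining (n=6): Σ = 4104, mean = 4104/6 = 684.000

684 ms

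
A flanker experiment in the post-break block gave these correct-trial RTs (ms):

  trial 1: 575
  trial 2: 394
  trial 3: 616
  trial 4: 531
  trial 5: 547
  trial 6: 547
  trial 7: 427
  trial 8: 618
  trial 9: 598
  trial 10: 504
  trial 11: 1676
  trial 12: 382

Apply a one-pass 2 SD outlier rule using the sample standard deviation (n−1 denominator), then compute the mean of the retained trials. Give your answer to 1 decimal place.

n = 12, ΣRT = 7415, M = 617.917
Σ(x−M)² = 1294616.92; s = √(1294616.92/11) = 343.063
Cutoffs: 617.917 ± 2·343.063 → [-68.2, 1304.0]
Outside: 1676 → excluded.
Retained (n=11): Σ = 5739, mean = 5739/11 = 521.727

521.7 ms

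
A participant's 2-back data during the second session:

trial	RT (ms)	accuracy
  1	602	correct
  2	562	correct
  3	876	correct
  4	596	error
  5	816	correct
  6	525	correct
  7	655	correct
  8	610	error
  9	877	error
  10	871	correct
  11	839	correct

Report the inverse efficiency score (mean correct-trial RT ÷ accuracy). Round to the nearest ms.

988 ms

Correct trials (n=8): 602, 562, 876, 816, 525, 655, 871, 839
Mean correct RT = 5746/8 = 718.2500 ms
Proportion correct = 8/11
IES = 718.2500 / (8/11) = 987.594 ms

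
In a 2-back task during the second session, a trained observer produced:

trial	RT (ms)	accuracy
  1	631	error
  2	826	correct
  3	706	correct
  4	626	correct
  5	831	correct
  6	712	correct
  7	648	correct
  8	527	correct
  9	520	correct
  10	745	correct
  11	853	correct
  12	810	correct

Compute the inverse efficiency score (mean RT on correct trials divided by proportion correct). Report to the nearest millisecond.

774 ms

Correct trials (n=11): 826, 706, 626, 831, 712, 648, 527, 520, 745, 853, 810
Mean correct RT = 7804/11 = 709.4545 ms
Proportion correct = 11/12
IES = 709.4545 / (11/12) = 773.950 ms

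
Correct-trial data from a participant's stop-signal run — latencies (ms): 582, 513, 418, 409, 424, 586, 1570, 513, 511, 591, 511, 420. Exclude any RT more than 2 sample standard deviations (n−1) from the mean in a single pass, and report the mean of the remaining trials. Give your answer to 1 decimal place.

498.0 ms

n = 12, ΣRT = 7048, M = 587.333
Σ(x−M)² = 1103536.67; s = √(1103536.67/11) = 316.736
Cutoffs: 587.333 ± 2·316.736 → [-46.1, 1220.8]
Outside: 1570 → excluded.
Retained (n=11): Σ = 5478, mean = 5478/11 = 498.000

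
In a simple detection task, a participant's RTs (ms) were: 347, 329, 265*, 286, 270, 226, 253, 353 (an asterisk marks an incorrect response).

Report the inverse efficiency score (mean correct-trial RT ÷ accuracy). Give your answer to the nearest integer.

Correct trials (n=7): 347, 329, 286, 270, 226, 253, 353
Mean correct RT = 2064/7 = 294.8571 ms
Proportion correct = 7/8
IES = 294.8571 / (7/8) = 336.980 ms

337 ms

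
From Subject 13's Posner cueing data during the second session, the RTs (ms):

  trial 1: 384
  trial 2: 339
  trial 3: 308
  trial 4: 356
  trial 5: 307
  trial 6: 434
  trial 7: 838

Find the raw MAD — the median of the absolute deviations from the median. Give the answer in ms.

48 ms

Sorted: 307, 308, 339, 356, 384, 434, 838 → median = 356
|x − 356|: 28, 17, 48, 0, 49, 78, 482
Sorted deviations: 0, 17, 28, 48, 49, 78, 482 → MAD = 48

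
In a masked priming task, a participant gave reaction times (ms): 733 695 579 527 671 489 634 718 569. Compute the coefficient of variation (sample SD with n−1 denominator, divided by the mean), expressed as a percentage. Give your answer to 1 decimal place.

n = 9, Σ = 5615, M = 623.8889
Σ(x−M)² = 60750.889; s = √(60750.889/8) = 87.1428
CV = 87.1428 / 623.8889 = 0.13968 = 13.968%

14.0%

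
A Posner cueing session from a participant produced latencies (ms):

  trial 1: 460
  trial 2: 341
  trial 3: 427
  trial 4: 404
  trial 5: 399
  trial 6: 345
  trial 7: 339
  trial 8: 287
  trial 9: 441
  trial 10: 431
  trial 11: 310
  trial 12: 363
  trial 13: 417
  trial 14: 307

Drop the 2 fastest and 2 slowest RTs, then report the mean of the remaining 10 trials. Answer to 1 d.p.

377.6 ms

Sorted: 287, 307, 310, 339, 341, 345, 363, 399, 404, 417, 427, 431, 441, 460
Drop lowest 2 (287, 307) and highest 2 (441, 460)
Remaining (n=10): Σ = 3776, mean = 3776/10 = 377.600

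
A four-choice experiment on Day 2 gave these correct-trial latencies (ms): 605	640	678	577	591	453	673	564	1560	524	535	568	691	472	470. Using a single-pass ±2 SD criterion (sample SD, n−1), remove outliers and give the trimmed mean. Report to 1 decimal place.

574.4 ms

n = 15, ΣRT = 9601, M = 640.067
Σ(x−M)² = 986662.93; s = √(986662.93/14) = 265.473
Cutoffs: 640.067 ± 2·265.473 → [109.1, 1171.0]
Outside: 1560 → excluded.
Retained (n=14): Σ = 8041, mean = 8041/14 = 574.357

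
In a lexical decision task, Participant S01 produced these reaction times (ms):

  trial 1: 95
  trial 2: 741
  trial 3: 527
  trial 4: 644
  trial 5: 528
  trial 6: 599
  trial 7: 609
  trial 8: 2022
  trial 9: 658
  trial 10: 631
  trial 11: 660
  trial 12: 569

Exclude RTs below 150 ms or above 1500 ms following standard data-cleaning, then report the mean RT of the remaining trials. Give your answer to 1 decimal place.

616.6 ms

Excluded: 95, 2022
Retained (n=10): Σ = 6166
Mean = 6166/10 = 616.6000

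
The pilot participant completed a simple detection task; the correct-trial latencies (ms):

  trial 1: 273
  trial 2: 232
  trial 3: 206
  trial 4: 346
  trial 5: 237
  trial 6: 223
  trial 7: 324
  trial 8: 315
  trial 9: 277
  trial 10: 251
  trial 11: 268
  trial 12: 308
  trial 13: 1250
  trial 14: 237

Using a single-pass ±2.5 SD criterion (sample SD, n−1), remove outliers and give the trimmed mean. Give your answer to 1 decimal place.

269.0 ms

n = 14, ΣRT = 4747, M = 339.071
Σ(x−M)² = 916118.93; s = √(916118.93/13) = 265.463
Cutoffs: 339.071 ± 2.5·265.463 → [-324.6, 1002.7]
Outside: 1250 → excluded.
Retained (n=13): Σ = 3497, mean = 3497/13 = 269.000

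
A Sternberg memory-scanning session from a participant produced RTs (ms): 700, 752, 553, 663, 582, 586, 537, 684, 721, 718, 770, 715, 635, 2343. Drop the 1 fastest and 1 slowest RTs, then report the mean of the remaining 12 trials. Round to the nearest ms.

673 ms

Sorted: 537, 553, 582, 586, 635, 663, 684, 700, 715, 718, 721, 752, 770, 2343
Drop lowest 1 (537) and highest 1 (2343)
Remaining (n=12): Σ = 8079, mean = 8079/12 = 673.250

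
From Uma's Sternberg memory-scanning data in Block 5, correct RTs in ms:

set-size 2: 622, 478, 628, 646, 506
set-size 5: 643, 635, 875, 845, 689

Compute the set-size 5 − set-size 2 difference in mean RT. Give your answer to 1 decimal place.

M(set-size 2) = 2880/5 = 576.000
M(set-size 5) = 3687/5 = 737.400
Difference = 737.400 − 576.000 = 161.400 ms

161.4 ms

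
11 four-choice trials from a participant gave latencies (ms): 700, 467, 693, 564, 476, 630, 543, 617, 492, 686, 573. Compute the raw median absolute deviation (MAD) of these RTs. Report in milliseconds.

Sorted: 467, 476, 492, 543, 564, 573, 617, 630, 686, 693, 700 → median = 573
|x − 573|: 127, 106, 120, 9, 97, 57, 30, 44, 81, 113, 0
Sorted deviations: 0, 9, 30, 44, 57, 81, 97, 106, 113, 120, 127 → MAD = 81

81 ms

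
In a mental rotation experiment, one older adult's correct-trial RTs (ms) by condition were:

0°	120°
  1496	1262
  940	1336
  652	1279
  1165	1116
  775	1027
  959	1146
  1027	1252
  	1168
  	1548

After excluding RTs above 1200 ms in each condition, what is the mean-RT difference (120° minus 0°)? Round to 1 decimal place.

0°: exclude 1496
120°: exclude 1262, 1336, 1279, 1252, 1548
M(0°) = 5518/6 = 919.667
M(120°) = 4457/4 = 1114.250
Difference = 1114.250 − 919.667 = 194.583 ms

194.6 ms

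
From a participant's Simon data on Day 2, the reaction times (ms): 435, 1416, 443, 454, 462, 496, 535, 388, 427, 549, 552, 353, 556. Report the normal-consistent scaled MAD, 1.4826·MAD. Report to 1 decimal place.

Sorted: 353, 388, 427, 435, 443, 454, 462, 496, 535, 549, 552, 556, 1416 → median = 462
|x − 462| sorted: 0, 8, 19, 27, 34, 35, 73, 74, 87, 90, 94, 109, 954 → MAD = 73
Robust SD ≈ 1.4826 × 73 = 108.230

108.2 ms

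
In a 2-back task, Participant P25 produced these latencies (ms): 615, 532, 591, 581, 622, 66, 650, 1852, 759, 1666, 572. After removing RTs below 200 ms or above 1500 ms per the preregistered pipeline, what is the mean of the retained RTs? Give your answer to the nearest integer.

615 ms

Excluded: 66, 1666, 1852
Retained (n=8): Σ = 4922
Mean = 4922/8 = 615.2500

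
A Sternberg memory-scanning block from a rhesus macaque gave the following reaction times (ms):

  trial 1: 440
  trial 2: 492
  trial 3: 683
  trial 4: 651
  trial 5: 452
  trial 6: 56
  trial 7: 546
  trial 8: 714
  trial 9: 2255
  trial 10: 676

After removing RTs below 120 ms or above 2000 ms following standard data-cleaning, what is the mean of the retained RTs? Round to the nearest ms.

582 ms

Excluded: 56, 2255
Retained (n=8): Σ = 4654
Mean = 4654/8 = 581.7500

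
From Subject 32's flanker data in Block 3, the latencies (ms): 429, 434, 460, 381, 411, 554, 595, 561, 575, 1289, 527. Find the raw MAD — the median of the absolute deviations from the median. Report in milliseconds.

68 ms

Sorted: 381, 411, 429, 434, 460, 527, 554, 561, 575, 595, 1289 → median = 527
|x − 527|: 98, 93, 67, 146, 116, 27, 68, 34, 48, 762, 0
Sorted deviations: 0, 27, 34, 48, 67, 68, 93, 98, 116, 146, 762 → MAD = 68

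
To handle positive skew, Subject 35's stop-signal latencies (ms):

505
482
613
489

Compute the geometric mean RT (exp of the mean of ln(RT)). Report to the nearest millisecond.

ln(RT): 6.2246, 6.1779, 6.4184, 6.1924
Mean ln(RT) = 25.0132/4 = 6.25331
Geometric mean = exp(6.25331) = 519.73 ms

520 ms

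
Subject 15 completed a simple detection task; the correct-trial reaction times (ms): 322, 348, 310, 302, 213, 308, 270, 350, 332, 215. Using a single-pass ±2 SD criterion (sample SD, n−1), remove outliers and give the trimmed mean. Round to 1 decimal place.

n = 10, ΣRT = 2970, M = 297.000
Σ(x−M)² = 22084.00; s = √(22084.00/9) = 49.536
Cutoffs: 297.000 ± 2·49.536 → [197.9, 396.1]
No RTs fall outside the cutoffs; all 10 retained. Mean = 2970/10 = 297.000

297.0 ms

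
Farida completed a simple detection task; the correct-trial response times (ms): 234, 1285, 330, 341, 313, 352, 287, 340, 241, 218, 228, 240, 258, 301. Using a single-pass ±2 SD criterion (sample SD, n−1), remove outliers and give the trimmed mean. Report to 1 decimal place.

n = 14, ΣRT = 4968, M = 354.857
Σ(x−M)² = 960427.71; s = √(960427.71/13) = 271.807
Cutoffs: 354.857 ± 2·271.807 → [-188.8, 898.5]
Outside: 1285 → excluded.
Retained (n=13): Σ = 3683, mean = 3683/13 = 283.308

283.3 ms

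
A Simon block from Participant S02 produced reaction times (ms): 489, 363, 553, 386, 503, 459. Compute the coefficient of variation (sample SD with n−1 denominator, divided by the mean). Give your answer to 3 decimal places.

0.158

n = 6, Σ = 2753, M = 458.8333
Σ(x−M)² = 26216.833; s = √(26216.833/5) = 72.4111
CV = 72.4111 / 458.8333 = 0.15782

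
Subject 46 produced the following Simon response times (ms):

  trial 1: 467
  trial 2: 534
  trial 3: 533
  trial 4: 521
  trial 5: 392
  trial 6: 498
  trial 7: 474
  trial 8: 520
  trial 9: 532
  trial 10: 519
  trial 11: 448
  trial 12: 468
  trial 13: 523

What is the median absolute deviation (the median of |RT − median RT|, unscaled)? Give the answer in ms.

15 ms

Sorted: 392, 448, 467, 468, 474, 498, 519, 520, 521, 523, 532, 533, 534 → median = 519
|x − 519|: 52, 15, 14, 2, 127, 21, 45, 1, 13, 0, 71, 51, 4
Sorted deviations: 0, 1, 2, 4, 13, 14, 15, 21, 45, 51, 52, 71, 127 → MAD = 15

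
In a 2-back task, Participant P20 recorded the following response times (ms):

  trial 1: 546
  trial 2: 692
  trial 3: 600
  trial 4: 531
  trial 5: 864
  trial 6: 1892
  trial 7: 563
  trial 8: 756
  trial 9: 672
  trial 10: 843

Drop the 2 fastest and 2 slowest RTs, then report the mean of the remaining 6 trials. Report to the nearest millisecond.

688 ms

Sorted: 531, 546, 563, 600, 672, 692, 756, 843, 864, 1892
Drop lowest 2 (531, 546) and highest 2 (864, 1892)
Remaining (n=6): Σ = 4126, mean = 4126/6 = 687.667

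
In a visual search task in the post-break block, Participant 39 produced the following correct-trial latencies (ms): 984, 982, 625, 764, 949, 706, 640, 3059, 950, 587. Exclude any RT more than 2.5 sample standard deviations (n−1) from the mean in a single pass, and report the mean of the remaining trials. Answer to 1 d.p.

798.6 ms

n = 10, ΣRT = 10246, M = 1024.600
Σ(x−M)² = 4822036.40; s = √(4822036.40/9) = 731.971
Cutoffs: 1024.600 ± 2.5·731.971 → [-805.3, 2854.5]
Outside: 3059 → excluded.
Retained (n=9): Σ = 7187, mean = 7187/9 = 798.556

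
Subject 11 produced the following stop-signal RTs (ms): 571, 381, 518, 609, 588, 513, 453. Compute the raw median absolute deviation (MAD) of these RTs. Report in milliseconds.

Sorted: 381, 453, 513, 518, 571, 588, 609 → median = 518
|x − 518|: 53, 137, 0, 91, 70, 5, 65
Sorted deviations: 0, 5, 53, 65, 70, 91, 137 → MAD = 65

65 ms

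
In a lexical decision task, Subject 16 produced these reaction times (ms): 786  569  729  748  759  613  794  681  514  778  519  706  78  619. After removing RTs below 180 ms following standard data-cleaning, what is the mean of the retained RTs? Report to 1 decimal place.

678.1 ms

Excluded: 78
Retained (n=13): Σ = 8815
Mean = 8815/13 = 678.0769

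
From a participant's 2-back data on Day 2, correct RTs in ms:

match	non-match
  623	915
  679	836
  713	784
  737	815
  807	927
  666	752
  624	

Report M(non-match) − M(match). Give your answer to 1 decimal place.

145.5 ms

M(match) = 4849/7 = 692.714
M(non-match) = 5029/6 = 838.167
Difference = 838.167 − 692.714 = 145.452 ms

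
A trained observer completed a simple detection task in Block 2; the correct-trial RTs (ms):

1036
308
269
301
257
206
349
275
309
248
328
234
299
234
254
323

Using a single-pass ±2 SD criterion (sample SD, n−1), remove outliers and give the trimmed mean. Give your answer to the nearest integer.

n = 16, ΣRT = 5230, M = 326.875
Σ(x−M)² = 559803.75; s = √(559803.75/15) = 193.184
Cutoffs: 326.875 ± 2·193.184 → [-59.5, 713.2]
Outside: 1036 → excluded.
Retained (n=15): Σ = 4194, mean = 4194/15 = 279.600

280 ms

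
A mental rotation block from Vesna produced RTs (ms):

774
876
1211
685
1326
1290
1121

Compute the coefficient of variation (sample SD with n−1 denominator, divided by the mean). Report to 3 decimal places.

0.249

n = 7, Σ = 7283, M = 1040.4286
Σ(x−M)² = 403773.714; s = √(403773.714/6) = 259.4140
CV = 259.4140 / 1040.4286 = 0.24933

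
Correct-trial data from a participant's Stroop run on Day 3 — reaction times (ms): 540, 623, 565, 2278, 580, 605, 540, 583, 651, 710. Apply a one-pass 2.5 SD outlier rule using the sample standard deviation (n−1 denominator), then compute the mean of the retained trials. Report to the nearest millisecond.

n = 10, ΣRT = 7675, M = 767.500
Σ(x−M)² = 2559490.50; s = √(2559490.50/9) = 533.280
Cutoffs: 767.500 ± 2.5·533.280 → [-565.7, 2100.7]
Outside: 2278 → excluded.
Retained (n=9): Σ = 5397, mean = 5397/9 = 599.667

600 ms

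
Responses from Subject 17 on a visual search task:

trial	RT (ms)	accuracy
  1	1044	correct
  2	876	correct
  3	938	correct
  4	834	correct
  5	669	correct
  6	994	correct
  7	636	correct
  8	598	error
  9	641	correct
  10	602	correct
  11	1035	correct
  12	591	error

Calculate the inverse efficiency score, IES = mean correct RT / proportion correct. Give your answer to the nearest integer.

992 ms

Correct trials (n=10): 1044, 876, 938, 834, 669, 994, 636, 641, 602, 1035
Mean correct RT = 8269/10 = 826.9000 ms
Proportion correct = 10/12
IES = 826.9000 / (10/12) = 992.280 ms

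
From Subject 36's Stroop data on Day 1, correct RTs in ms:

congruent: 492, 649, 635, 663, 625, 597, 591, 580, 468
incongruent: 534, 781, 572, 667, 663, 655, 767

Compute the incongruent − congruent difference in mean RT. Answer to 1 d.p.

73.8 ms

M(congruent) = 5300/9 = 588.889
M(incongruent) = 4639/7 = 662.714
Difference = 662.714 − 588.889 = 73.825 ms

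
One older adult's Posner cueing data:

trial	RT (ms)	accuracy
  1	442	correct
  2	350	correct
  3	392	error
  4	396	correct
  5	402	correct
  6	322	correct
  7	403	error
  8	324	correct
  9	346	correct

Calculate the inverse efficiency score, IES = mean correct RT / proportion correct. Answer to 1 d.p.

Correct trials (n=7): 442, 350, 396, 402, 322, 324, 346
Mean correct RT = 2582/7 = 368.8571 ms
Proportion correct = 7/9
IES = 368.8571 / (7/9) = 474.245 ms

474.2 ms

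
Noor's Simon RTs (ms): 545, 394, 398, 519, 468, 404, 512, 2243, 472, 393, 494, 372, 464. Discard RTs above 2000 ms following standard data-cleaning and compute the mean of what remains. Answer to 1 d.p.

Excluded: 2243
Retained (n=12): Σ = 5435
Mean = 5435/12 = 452.9167

452.9 ms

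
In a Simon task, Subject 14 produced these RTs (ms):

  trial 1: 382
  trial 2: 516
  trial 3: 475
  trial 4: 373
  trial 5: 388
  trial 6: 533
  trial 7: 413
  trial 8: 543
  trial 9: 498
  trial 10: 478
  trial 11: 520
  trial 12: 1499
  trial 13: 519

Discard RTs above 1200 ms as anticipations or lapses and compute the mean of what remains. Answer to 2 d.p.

469.83 ms

Excluded: 1499
Retained (n=12): Σ = 5638
Mean = 5638/12 = 469.8333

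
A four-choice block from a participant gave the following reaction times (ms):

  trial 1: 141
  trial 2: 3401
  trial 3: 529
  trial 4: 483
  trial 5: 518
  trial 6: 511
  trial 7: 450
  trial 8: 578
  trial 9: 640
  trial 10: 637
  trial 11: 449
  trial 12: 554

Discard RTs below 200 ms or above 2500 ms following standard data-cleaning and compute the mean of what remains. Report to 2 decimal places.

Excluded: 141, 3401
Retained (n=10): Σ = 5349
Mean = 5349/10 = 534.9000

534.90 ms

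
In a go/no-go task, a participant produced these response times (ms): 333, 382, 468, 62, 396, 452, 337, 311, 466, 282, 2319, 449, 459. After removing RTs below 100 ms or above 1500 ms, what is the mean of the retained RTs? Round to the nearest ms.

394 ms

Excluded: 62, 2319
Retained (n=11): Σ = 4335
Mean = 4335/11 = 394.0909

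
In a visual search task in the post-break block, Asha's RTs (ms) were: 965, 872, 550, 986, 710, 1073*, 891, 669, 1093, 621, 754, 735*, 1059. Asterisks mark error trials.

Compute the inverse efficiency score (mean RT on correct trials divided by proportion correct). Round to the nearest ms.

985 ms

Correct trials (n=11): 965, 872, 550, 986, 710, 891, 669, 1093, 621, 754, 1059
Mean correct RT = 9170/11 = 833.6364 ms
Proportion correct = 11/13
IES = 833.6364 / (11/13) = 985.207 ms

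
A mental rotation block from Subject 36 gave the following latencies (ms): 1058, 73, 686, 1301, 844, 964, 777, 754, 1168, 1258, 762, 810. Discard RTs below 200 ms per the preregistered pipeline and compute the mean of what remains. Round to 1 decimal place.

Excluded: 73
Retained (n=11): Σ = 10382
Mean = 10382/11 = 943.8182

943.8 ms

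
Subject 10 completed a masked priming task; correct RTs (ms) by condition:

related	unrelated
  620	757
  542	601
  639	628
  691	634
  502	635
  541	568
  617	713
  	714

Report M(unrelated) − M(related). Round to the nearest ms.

M(related) = 4152/7 = 593.143
M(unrelated) = 5250/8 = 656.250
Difference = 656.250 − 593.143 = 63.107 ms

63 ms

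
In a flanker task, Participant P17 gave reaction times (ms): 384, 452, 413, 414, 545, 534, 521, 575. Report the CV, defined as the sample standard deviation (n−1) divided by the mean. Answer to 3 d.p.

n = 8, Σ = 3838, M = 479.7500
Σ(x−M)² = 36691.500; s = √(36691.500/7) = 72.3992
CV = 72.3992 / 479.7500 = 0.15091

0.151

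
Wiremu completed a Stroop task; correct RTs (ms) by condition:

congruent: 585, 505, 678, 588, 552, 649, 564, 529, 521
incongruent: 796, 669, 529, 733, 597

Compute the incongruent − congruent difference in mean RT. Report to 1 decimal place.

90.2 ms

M(congruent) = 5171/9 = 574.556
M(incongruent) = 3324/5 = 664.800
Difference = 664.800 − 574.556 = 90.244 ms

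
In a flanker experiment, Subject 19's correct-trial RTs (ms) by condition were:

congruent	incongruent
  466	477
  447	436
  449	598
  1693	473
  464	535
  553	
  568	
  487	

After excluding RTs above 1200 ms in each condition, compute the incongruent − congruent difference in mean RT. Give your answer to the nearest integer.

13 ms

congruent: exclude 1693
M(congruent) = 3434/7 = 490.571
M(incongruent) = 2519/5 = 503.800
Difference = 503.800 − 490.571 = 13.229 ms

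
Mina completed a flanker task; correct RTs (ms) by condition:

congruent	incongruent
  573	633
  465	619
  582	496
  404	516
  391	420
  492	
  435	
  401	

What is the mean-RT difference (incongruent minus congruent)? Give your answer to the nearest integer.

69 ms

M(congruent) = 3743/8 = 467.875
M(incongruent) = 2684/5 = 536.800
Difference = 536.800 − 467.875 = 68.925 ms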